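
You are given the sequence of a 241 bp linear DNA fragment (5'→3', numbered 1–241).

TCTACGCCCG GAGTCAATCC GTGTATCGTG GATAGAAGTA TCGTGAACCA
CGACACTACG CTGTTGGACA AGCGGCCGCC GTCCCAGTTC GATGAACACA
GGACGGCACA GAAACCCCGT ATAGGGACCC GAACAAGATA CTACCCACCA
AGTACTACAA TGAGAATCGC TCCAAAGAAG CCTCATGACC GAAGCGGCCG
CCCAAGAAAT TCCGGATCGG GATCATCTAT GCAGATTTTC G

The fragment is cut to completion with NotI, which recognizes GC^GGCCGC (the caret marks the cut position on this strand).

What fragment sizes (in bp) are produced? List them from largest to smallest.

NotI sites (GCGGCCGC) start at positions 72, 194.
NotI cuts after base 2 of each site, so after positions 73, 195.
Linear molecule, 2 cuts → 3 fragments:
  1–73 → 73 bp
  74–195 → 122 bp
  196–241 → 46 bp
Sorted largest to smallest: 122, 73, 46 bp.

122, 73, 46 bp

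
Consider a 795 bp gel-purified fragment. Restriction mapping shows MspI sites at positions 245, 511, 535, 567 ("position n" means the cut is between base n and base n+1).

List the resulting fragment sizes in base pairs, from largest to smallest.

266, 245, 228, 32, 24 bp

Linear molecule, 4 cuts → 5 fragments:
  245 − 0 = 245 bp
  511 − 245 = 266 bp
  535 − 511 = 24 bp
  567 − 535 = 32 bp
  795 − 567 = 228 bp
Sorted largest to smallest: 266, 245, 228, 32, 24 bp.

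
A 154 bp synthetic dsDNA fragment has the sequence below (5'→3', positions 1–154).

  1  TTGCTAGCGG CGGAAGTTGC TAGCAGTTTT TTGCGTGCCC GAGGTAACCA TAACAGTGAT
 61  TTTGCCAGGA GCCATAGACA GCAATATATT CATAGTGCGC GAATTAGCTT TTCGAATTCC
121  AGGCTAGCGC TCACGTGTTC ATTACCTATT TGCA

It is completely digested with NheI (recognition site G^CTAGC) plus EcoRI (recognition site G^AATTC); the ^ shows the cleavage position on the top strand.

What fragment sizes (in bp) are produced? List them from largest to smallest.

NheI sites (GCTAGC) start at positions 3, 19, 123.
NheI cuts after the first base of each site, so after positions 3, 19, 123.
The EcoRI site (GAATTC) starts at position 114.
EcoRI cuts after the first base of each site, so after position 114.
Combined cut positions: 3, 19, 114, 123.
Linear molecule, 4 cuts → 5 fragments:
  1–3 → 3 bp
  4–19 → 16 bp
  20–114 → 95 bp
  115–123 → 9 bp
  124–154 → 31 bp
Sorted largest to smallest: 95, 31, 16, 9, 3 bp.

95, 31, 16, 9, 3 bp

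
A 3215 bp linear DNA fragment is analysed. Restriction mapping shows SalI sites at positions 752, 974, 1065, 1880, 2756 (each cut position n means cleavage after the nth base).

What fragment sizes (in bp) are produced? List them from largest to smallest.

Linear molecule, 5 cuts → 6 fragments:
  752 − 0 = 752 bp
  974 − 752 = 222 bp
  1065 − 974 = 91 bp
  1880 − 1065 = 815 bp
  2756 − 1880 = 876 bp
  3215 − 2756 = 459 bp
Sorted largest to smallest: 876, 815, 752, 459, 222, 91 bp.

876, 815, 752, 459, 222, 91 bp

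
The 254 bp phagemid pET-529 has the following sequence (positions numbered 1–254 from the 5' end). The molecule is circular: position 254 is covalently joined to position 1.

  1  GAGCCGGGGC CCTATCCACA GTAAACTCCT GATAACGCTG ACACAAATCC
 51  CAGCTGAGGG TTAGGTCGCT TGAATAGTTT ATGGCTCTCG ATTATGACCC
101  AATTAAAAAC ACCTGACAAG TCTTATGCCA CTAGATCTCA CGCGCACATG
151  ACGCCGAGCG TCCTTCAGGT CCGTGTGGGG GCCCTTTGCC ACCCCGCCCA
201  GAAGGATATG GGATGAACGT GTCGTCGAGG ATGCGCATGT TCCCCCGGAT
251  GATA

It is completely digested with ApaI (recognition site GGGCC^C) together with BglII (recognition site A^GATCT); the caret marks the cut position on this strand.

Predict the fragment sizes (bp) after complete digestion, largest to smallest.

122, 82, 50 bp

ApaI sites (GGGCCC) start at positions 7, 179.
ApaI cuts after base 5 of each site (before the last base), so after positions 11, 183.
The BglII site (AGATCT) starts at position 133.
BglII cuts after the first base of each site, so after position 133.
Combined cut positions: 11, 133, 183.
Circular molecule, 3 cuts → 3 fragments:
  12–133 → 122 bp
  134–183 → 50 bp
  184–254 then 1–11 → 71 + 11 = 82 bp
Sorted largest to smallest: 122, 82, 50 bp.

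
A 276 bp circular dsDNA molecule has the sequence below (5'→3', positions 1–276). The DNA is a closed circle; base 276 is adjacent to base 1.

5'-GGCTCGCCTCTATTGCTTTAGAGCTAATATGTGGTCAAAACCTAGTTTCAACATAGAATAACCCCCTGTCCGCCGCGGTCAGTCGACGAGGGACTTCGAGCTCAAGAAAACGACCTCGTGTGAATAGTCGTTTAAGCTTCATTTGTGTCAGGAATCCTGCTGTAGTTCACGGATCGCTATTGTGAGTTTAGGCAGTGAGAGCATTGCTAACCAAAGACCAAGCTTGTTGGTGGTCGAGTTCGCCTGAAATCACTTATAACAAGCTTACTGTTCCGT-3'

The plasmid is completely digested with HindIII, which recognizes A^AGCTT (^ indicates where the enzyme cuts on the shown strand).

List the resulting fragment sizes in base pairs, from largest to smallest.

HindIII sites (AAGCTT) start at positions 134, 220, 261.
HindIII cuts after the first base of each site, so after positions 134, 220, 261.
Circular molecule, 3 cuts → 3 fragments:
  135–220 → 86 bp
  221–261 → 41 bp
  262–276 then 1–134 → 15 + 134 = 149 bp
Sorted largest to smallest: 149, 86, 41 bp.

149, 86, 41 bp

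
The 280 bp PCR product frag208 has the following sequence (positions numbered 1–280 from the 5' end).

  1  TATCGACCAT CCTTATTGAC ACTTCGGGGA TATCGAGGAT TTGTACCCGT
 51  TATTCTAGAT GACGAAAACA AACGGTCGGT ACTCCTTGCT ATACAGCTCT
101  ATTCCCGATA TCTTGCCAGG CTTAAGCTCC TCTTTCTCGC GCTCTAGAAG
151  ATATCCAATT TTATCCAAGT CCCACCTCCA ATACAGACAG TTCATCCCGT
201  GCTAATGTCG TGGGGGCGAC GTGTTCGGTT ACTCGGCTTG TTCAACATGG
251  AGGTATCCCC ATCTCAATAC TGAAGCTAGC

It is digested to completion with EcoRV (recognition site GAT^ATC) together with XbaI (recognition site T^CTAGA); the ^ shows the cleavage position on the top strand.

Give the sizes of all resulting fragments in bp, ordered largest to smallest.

128, 55, 34, 31, 23, 9 bp

EcoRV sites (GATATC) start at positions 29, 107, 150.
EcoRV cuts after base 3 of each site, so after positions 31, 109, 152.
XbaI sites (TCTAGA) start at positions 54, 143.
XbaI cuts after the first base of each site, so after positions 54, 143.
Combined cut positions: 31, 54, 109, 143, 152.
Linear molecule, 5 cuts → 6 fragments:
  1–31 → 31 bp
  32–54 → 23 bp
  55–109 → 55 bp
  110–143 → 34 bp
  144–152 → 9 bp
  153–280 → 128 bp
Sorted largest to smallest: 128, 55, 34, 31, 23, 9 bp.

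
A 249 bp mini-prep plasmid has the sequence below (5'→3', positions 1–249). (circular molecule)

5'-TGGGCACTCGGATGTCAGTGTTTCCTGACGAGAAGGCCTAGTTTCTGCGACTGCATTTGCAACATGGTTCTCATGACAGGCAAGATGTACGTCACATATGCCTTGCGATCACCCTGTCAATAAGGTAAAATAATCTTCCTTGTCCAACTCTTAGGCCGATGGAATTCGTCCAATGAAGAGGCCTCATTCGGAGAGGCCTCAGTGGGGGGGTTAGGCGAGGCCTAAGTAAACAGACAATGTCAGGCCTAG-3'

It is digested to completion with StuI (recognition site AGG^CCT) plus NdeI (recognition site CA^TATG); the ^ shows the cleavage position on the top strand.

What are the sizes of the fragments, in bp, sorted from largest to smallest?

StuI sites (AGGCCT) start at positions 34, 179, 194, 218, 242.
StuI cuts after base 3 of each site, so after positions 36, 181, 196, 220, 244.
The NdeI site (CATATG) starts at position 95.
NdeI cuts after base 2 of each site, so after position 96.
Combined cut positions: 36, 96, 181, 196, 220, 244.
Circular molecule, 6 cuts → 6 fragments:
  37–96 → 60 bp
  97–181 → 85 bp
  182–196 → 15 bp
  197–220 → 24 bp
  221–244 → 24 bp
  245–249 then 1–36 → 5 + 36 = 41 bp
Sorted largest to smallest: 85, 60, 41, 24, 24, 15 bp.

85, 60, 41, 24, 24, 15 bp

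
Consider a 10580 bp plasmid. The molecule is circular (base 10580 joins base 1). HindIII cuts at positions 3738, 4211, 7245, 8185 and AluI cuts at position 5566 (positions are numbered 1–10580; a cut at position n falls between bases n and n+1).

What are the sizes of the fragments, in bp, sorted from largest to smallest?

Combined cut positions (sorted): 3738, 4211, 5566, 7245, 8185.
Circular molecule, 5 cuts → 5 fragments:
  4211 − 3738 = 473 bp
  5566 − 4211 = 1355 bp
  7245 − 5566 = 1679 bp
  8185 − 7245 = 940 bp
  wrap: 10580 − 8185 + 3738 = 6133 bp
Sorted largest to smallest: 6133, 1679, 1355, 940, 473 bp.

6133, 1679, 1355, 940, 473 bp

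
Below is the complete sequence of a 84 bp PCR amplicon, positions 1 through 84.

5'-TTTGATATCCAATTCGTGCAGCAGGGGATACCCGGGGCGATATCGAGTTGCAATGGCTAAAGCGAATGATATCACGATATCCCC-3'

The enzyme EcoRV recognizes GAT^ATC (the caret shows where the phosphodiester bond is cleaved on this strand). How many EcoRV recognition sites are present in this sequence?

GATATC occurs starting at positions 4, 39, 68, 76.
EcoRV cuts at 4 sites.

4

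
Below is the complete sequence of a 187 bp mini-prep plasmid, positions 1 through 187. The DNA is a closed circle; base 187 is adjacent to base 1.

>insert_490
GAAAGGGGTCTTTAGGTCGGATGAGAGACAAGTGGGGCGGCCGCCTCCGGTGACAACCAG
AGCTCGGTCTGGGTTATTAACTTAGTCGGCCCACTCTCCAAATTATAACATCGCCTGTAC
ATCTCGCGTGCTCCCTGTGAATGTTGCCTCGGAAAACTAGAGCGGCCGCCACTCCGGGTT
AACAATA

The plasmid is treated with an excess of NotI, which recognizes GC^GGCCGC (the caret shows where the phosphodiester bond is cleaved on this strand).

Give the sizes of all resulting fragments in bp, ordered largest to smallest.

125, 62 bp

NotI sites (GCGGCCGC) start at positions 37, 162.
NotI cuts after base 2 of each site, so after positions 38, 163.
Circular molecule, 2 cuts → 2 fragments:
  39–163 → 125 bp
  164–187 then 1–38 → 24 + 38 = 62 bp
Sorted largest to smallest: 125, 62 bp.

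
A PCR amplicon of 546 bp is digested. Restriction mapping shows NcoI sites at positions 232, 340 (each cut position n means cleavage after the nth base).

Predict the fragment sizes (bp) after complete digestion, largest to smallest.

232, 206, 108 bp

Linear molecule, 2 cuts → 3 fragments:
  232 − 0 = 232 bp
  340 − 232 = 108 bp
  546 − 340 = 206 bp
Sorted largest to smallest: 232, 206, 108 bp.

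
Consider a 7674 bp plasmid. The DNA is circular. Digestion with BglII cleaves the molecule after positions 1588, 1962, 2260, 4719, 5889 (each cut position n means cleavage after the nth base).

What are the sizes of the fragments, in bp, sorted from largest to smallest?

3373, 2459, 1170, 374, 298 bp

Circular molecule, 5 cuts → 5 fragments:
  1962 − 1588 = 374 bp
  2260 − 1962 = 298 bp
  4719 − 2260 = 2459 bp
  5889 − 4719 = 1170 bp
  wrap: 7674 − 5889 + 1588 = 3373 bp
Sorted largest to smallest: 3373, 2459, 1170, 374, 298 bp.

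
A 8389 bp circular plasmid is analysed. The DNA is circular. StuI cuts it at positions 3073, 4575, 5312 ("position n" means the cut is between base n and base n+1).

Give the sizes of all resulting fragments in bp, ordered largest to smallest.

Circular molecule, 3 cuts → 3 fragments:
  4575 − 3073 = 1502 bp
  5312 − 4575 = 737 bp
  wrap: 8389 − 5312 + 3073 = 6150 bp
Sorted largest to smallest: 6150, 1502, 737 bp.

6150, 1502, 737 bp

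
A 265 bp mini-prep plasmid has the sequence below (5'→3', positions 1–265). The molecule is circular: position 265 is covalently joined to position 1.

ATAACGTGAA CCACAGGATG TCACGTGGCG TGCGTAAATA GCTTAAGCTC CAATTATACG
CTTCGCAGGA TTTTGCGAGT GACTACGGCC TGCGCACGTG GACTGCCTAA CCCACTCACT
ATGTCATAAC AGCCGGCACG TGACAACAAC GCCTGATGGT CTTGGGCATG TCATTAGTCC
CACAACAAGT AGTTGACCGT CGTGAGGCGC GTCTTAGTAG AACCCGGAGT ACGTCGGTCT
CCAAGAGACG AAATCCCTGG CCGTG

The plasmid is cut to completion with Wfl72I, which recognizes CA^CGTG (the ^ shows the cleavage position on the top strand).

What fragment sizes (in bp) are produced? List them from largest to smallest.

150, 73, 42 bp

Wfl72I sites (CACGTG) start at positions 22, 95, 137.
Wfl72I cuts after base 2 of each site, so after positions 23, 96, 138.
Circular molecule, 3 cuts → 3 fragments:
  24–96 → 73 bp
  97–138 → 42 bp
  139–265 then 1–23 → 127 + 23 = 150 bp
Sorted largest to smallest: 150, 73, 42 bp.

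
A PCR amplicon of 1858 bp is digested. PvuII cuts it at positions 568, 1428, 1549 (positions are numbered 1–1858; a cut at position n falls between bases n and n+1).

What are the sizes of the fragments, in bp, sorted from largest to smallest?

860, 568, 309, 121 bp

Linear molecule, 3 cuts → 4 fragments:
  568 − 0 = 568 bp
  1428 − 568 = 860 bp
  1549 − 1428 = 121 bp
  1858 − 1549 = 309 bp
Sorted largest to smallest: 860, 568, 309, 121 bp.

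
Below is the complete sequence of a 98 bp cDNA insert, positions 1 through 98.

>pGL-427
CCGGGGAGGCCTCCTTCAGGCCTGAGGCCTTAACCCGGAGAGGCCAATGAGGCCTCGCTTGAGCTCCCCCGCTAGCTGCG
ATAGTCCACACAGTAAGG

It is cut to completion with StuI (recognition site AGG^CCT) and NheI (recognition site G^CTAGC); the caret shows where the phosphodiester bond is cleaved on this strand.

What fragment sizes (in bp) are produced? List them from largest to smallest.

27, 25, 19, 11, 9, 7 bp

StuI sites (AGGCCT) start at positions 7, 18, 25, 50.
StuI cuts after base 3 of each site, so after positions 9, 20, 27, 52.
The NheI site (GCTAGC) starts at position 71.
NheI cuts after the first base of each site, so after position 71.
Combined cut positions: 9, 20, 27, 52, 71.
Linear molecule, 5 cuts → 6 fragments:
  1–9 → 9 bp
  10–20 → 11 bp
  21–27 → 7 bp
  28–52 → 25 bp
  53–71 → 19 bp
  72–98 → 27 bp
Sorted largest to smallest: 27, 25, 19, 11, 9, 7 bp.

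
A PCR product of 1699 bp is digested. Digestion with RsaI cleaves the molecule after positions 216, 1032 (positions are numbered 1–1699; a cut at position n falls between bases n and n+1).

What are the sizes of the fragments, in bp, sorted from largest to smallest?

816, 667, 216 bp

Linear molecule, 2 cuts → 3 fragments:
  216 − 0 = 216 bp
  1032 − 216 = 816 bp
  1699 − 1032 = 667 bp
Sorted largest to smallest: 816, 667, 216 bp.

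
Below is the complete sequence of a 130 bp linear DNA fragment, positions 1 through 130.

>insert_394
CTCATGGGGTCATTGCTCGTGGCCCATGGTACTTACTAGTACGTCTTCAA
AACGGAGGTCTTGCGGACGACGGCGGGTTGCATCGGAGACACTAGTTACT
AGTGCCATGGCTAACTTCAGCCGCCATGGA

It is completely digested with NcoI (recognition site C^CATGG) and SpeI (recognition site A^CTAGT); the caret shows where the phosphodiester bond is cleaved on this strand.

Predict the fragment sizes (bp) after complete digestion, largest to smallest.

56, 24, 19, 11, 7, 7, 6 bp

NcoI sites (CCATGG) start at positions 24, 105, 124.
NcoI cuts after the first base of each site, so after positions 24, 105, 124.
SpeI sites (ACTAGT) start at positions 35, 91, 98.
SpeI cuts after the first base of each site, so after positions 35, 91, 98.
Combined cut positions: 24, 35, 91, 98, 105, 124.
Linear molecule, 6 cuts → 7 fragments:
  1–24 → 24 bp
  25–35 → 11 bp
  36–91 → 56 bp
  92–98 → 7 bp
  99–105 → 7 bp
  106–124 → 19 bp
  125–130 → 6 bp
Sorted largest to smallest: 56, 24, 19, 11, 7, 7, 6 bp.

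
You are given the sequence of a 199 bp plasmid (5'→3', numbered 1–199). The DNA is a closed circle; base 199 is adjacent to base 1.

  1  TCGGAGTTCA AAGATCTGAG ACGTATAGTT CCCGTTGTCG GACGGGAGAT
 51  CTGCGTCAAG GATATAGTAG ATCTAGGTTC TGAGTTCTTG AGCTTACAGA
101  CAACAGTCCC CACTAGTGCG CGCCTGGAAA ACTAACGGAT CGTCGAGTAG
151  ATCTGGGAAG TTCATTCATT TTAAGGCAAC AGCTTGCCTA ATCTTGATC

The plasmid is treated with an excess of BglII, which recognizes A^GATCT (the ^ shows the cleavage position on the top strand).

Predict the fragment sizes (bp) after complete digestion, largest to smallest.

80, 62, 35, 22 bp

BglII sites (AGATCT) start at positions 12, 47, 69, 149.
BglII cuts after the first base of each site, so after positions 12, 47, 69, 149.
Circular molecule, 4 cuts → 4 fragments:
  13–47 → 35 bp
  48–69 → 22 bp
  70–149 → 80 bp
  150–199 then 1–12 → 50 + 12 = 62 bp
Sorted largest to smallest: 80, 62, 35, 22 bp.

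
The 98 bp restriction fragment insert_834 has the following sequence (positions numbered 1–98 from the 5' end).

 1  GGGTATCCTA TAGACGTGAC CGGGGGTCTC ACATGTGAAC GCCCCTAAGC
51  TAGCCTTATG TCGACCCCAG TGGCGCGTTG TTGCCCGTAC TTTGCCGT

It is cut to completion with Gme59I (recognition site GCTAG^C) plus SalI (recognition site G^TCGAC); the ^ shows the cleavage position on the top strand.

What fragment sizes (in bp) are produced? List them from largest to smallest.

The Gme59I site (GCTAGC) starts at position 49.
Gme59I cuts after base 5 of each site (before the last base), so after position 53.
The SalI site (GTCGAC) starts at position 60.
SalI cuts after the first base of each site, so after position 60.
Combined cut positions: 53, 60.
Linear molecule, 2 cuts → 3 fragments:
  1–53 → 53 bp
  54–60 → 7 bp
  61–98 → 38 bp
Sorted largest to smallest: 53, 38, 7 bp.

53, 38, 7 bp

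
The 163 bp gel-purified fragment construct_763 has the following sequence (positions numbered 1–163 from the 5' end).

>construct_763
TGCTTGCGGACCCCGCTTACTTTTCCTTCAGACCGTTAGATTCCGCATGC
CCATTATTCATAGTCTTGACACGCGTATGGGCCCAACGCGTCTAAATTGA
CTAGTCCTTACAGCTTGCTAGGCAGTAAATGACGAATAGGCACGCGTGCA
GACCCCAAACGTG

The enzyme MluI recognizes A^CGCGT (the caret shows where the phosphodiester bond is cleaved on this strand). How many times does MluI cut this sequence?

3

ACGCGT occurs starting at positions 71, 86, 142.
MluI cuts at 3 sites.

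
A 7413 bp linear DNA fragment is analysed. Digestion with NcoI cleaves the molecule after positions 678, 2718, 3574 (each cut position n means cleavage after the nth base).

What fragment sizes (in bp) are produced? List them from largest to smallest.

3839, 2040, 856, 678 bp

Linear molecule, 3 cuts → 4 fragments:
  678 − 0 = 678 bp
  2718 − 678 = 2040 bp
  3574 − 2718 = 856 bp
  7413 − 3574 = 3839 bp
Sorted largest to smallest: 3839, 2040, 856, 678 bp.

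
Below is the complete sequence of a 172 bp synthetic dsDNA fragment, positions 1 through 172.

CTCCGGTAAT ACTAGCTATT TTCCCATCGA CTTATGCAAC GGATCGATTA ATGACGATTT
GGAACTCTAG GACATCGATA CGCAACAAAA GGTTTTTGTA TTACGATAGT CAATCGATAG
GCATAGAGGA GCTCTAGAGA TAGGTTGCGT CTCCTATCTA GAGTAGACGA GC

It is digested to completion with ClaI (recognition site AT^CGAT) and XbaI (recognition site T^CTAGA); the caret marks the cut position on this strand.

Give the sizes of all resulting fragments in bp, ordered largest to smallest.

44, 39, 31, 24, 19, 15 bp

ClaI sites (ATCGAT) start at positions 43, 74, 113.
ClaI cuts after base 2 of each site, so after positions 44, 75, 114.
XbaI sites (TCTAGA) start at positions 133, 157.
XbaI cuts after the first base of each site, so after positions 133, 157.
Combined cut positions: 44, 75, 114, 133, 157.
Linear molecule, 5 cuts → 6 fragments:
  1–44 → 44 bp
  45–75 → 31 bp
  76–114 → 39 bp
  115–133 → 19 bp
  134–157 → 24 bp
  158–172 → 15 bp
Sorted largest to smallest: 44, 39, 31, 24, 19, 15 bp.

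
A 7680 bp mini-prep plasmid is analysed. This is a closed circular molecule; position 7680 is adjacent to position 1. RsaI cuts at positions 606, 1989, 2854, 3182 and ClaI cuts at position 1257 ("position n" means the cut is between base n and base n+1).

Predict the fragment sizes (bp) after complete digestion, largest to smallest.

Combined cut positions (sorted): 606, 1257, 1989, 2854, 3182.
Circular molecule, 5 cuts → 5 fragments:
  1257 − 606 = 651 bp
  1989 − 1257 = 732 bp
  2854 − 1989 = 865 bp
  3182 − 2854 = 328 bp
  wrap: 7680 − 3182 + 606 = 5104 bp
Sorted largest to smallest: 5104, 865, 732, 651, 328 bp.

5104, 865, 732, 651, 328 bp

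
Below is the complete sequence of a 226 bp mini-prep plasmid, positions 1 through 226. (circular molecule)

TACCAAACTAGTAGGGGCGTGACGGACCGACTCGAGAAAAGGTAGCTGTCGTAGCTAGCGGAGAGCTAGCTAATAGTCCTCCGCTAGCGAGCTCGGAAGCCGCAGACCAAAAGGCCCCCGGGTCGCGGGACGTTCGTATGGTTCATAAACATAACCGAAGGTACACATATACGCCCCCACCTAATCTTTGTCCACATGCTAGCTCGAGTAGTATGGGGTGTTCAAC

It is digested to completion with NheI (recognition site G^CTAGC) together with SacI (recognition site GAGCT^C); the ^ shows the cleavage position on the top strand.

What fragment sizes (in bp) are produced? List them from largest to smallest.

105, 82, 18, 11, 10 bp

NheI sites (GCTAGC) start at positions 54, 65, 83, 198.
NheI cuts after the first base of each site, so after positions 54, 65, 83, 198.
The SacI site (GAGCTC) starts at position 89.
SacI cuts after base 5 of each site (before the last base), so after position 93.
Combined cut positions: 54, 65, 83, 93, 198.
Circular molecule, 5 cuts → 5 fragments:
  55–65 → 11 bp
  66–83 → 18 bp
  84–93 → 10 bp
  94–198 → 105 bp
  199–226 then 1–54 → 28 + 54 = 82 bp
Sorted largest to smallest: 105, 82, 18, 11, 10 bp.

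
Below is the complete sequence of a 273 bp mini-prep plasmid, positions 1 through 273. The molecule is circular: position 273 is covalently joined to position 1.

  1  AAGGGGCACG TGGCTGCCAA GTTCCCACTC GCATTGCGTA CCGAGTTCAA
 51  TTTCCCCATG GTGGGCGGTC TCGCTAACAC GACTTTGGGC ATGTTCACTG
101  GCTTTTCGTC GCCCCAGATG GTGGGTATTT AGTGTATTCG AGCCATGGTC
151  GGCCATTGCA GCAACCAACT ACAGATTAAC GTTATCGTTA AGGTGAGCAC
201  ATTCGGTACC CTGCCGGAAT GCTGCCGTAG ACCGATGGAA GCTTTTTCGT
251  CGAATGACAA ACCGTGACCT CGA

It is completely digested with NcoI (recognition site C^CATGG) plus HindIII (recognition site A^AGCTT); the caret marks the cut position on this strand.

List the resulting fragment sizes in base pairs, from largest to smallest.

NcoI sites (CCATGG) start at positions 56, 143.
NcoI cuts after the first base of each site, so after positions 56, 143.
The HindIII site (AAGCTT) starts at position 239.
HindIII cuts after the first base of each site, so after position 239.
Combined cut positions: 56, 143, 239.
Circular molecule, 3 cuts → 3 fragments:
  57–143 → 87 bp
  144–239 → 96 bp
  240–273 then 1–56 → 34 + 56 = 90 bp
Sorted largest to smallest: 96, 90, 87 bp.

96, 90, 87 bp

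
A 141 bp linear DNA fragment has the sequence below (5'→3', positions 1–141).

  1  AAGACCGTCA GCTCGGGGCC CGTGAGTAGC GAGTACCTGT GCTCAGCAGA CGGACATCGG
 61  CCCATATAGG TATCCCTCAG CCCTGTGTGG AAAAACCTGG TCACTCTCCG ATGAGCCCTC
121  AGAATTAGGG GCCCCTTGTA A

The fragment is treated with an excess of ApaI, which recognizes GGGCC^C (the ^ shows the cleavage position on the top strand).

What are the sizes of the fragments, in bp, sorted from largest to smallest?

ApaI sites (GGGCCC) start at positions 16, 129.
ApaI cuts after base 5 of each site (before the last base), so after positions 20, 133.
Linear molecule, 2 cuts → 3 fragments:
  1–20 → 20 bp
  21–133 → 113 bp
  134–141 → 8 bp
Sorted largest to smallest: 113, 20, 8 bp.

113, 20, 8 bp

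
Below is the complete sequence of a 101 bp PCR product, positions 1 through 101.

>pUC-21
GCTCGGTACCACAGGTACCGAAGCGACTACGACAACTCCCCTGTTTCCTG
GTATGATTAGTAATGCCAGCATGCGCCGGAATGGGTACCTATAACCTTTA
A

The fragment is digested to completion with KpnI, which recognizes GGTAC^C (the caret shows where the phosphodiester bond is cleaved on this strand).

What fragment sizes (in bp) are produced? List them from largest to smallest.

70, 13, 9, 9 bp

KpnI sites (GGTACC) start at positions 5, 14, 84.
KpnI cuts after base 5 of each site (before the last base), so after positions 9, 18, 88.
Linear molecule, 3 cuts → 4 fragments:
  1–9 → 9 bp
  10–18 → 9 bp
  19–88 → 70 bp
  89–101 → 13 bp
Sorted largest to smallest: 70, 13, 9, 9 bp.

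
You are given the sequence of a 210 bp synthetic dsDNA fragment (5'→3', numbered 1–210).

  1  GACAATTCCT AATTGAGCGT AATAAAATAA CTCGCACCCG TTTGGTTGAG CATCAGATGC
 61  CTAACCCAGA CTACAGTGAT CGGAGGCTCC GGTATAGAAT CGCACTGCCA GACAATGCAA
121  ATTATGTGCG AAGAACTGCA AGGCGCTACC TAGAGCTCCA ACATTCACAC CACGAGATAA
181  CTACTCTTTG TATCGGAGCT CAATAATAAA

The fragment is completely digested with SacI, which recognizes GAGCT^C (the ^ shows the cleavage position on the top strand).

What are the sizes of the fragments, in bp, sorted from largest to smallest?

157, 43, 10 bp

SacI sites (GAGCTC) start at positions 153, 196.
SacI cuts after base 5 of each site (before the last base), so after positions 157, 200.
Linear molecule, 2 cuts → 3 fragments:
  1–157 → 157 bp
  158–200 → 43 bp
  201–210 → 10 bp
Sorted largest to smallest: 157, 43, 10 bp.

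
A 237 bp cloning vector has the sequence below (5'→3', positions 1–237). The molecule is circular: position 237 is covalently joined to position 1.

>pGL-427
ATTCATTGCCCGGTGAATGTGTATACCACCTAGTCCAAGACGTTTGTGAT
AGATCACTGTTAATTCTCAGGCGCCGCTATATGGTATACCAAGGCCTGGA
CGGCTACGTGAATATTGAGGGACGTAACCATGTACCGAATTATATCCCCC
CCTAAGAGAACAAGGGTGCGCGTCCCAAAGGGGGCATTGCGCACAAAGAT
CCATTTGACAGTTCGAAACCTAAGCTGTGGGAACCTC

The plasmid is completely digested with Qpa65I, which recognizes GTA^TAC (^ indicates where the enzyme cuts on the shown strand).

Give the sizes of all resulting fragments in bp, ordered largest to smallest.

Qpa65I sites (GTATAC) start at positions 21, 84.
Qpa65I cuts after base 3 of each site, so after positions 23, 86.
Circular molecule, 2 cuts → 2 fragments:
  24–86 → 63 bp
  87–237 then 1–23 → 151 + 23 = 174 bp
Sorted largest to smallest: 174, 63 bp.

174, 63 bp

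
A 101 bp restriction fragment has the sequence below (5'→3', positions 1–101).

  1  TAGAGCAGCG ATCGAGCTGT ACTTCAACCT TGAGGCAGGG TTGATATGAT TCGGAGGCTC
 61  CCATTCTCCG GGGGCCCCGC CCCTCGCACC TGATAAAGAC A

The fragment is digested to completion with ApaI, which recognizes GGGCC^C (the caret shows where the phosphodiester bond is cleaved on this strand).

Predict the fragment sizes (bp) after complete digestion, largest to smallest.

The ApaI site (GGGCCC) starts at position 72.
ApaI cuts after base 5 of each site (before the last base), so after position 76.
Linear molecule, 1 cut → 2 fragments:
  1–76 → 76 bp
  77–101 → 25 bp
Sorted largest to smallest: 76, 25 bp.

76, 25 bp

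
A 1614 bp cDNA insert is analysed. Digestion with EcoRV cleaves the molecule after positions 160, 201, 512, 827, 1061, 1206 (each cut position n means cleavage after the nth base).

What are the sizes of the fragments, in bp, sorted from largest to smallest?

408, 315, 311, 234, 160, 145, 41 bp

Linear molecule, 6 cuts → 7 fragments:
  160 − 0 = 160 bp
  201 − 160 = 41 bp
  512 − 201 = 311 bp
  827 − 512 = 315 bp
  1061 − 827 = 234 bp
  1206 − 1061 = 145 bp
  1614 − 1206 = 408 bp
Sorted largest to smallest: 408, 315, 311, 234, 160, 145, 41 bp.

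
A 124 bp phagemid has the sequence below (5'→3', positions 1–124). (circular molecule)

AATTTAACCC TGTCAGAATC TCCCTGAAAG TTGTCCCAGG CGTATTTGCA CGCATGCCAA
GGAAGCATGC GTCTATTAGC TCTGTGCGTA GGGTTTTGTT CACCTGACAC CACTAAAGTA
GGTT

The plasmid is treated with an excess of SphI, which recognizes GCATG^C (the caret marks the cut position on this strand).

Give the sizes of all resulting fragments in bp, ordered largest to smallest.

SphI sites (GCATGC) start at positions 52, 65.
SphI cuts after base 5 of each site (before the last base), so after positions 56, 69.
Circular molecule, 2 cuts → 2 fragments:
  57–69 → 13 bp
  70–124 then 1–56 → 55 + 56 = 111 bp
Sorted largest to smallest: 111, 13 bp.

111, 13 bp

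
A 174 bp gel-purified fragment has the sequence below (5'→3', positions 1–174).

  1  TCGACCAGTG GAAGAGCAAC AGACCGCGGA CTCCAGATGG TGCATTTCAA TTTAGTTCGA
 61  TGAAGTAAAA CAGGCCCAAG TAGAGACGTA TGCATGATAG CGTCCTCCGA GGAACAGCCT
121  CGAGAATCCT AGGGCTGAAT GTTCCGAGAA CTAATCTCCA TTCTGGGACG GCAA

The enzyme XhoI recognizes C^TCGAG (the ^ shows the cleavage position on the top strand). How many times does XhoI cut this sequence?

1

CTCGAG occurs starting at position 119.
XhoI cuts at 1 site.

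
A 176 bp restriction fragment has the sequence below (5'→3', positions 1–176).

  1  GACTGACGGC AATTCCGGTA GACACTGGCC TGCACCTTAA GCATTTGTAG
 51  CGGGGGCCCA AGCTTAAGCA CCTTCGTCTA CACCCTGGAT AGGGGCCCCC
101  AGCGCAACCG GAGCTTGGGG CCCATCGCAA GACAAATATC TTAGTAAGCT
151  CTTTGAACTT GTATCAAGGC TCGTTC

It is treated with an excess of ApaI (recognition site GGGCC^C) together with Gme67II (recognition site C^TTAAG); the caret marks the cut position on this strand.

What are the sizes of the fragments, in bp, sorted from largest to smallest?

54, 36, 34, 25, 22, 5 bp

ApaI sites (GGGCCC) start at positions 54, 93, 118.
ApaI cuts after base 5 of each site (before the last base), so after positions 58, 97, 122.
Gme67II sites (CTTAAG) start at positions 36, 63.
Gme67II cuts after the first base of each site, so after positions 36, 63.
Combined cut positions: 36, 58, 63, 97, 122.
Linear molecule, 5 cuts → 6 fragments:
  1–36 → 36 bp
  37–58 → 22 bp
  59–63 → 5 bp
  64–97 → 34 bp
  98–122 → 25 bp
  123–176 → 54 bp
Sorted largest to smallest: 54, 36, 34, 25, 22, 5 bp.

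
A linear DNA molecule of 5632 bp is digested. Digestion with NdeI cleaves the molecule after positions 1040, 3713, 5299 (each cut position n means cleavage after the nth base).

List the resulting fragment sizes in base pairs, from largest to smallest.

2673, 1586, 1040, 333 bp

Linear molecule, 3 cuts → 4 fragments:
  1040 − 0 = 1040 bp
  3713 − 1040 = 2673 bp
  5299 − 3713 = 1586 bp
  5632 − 5299 = 333 bp
Sorted largest to smallest: 2673, 1586, 1040, 333 bp.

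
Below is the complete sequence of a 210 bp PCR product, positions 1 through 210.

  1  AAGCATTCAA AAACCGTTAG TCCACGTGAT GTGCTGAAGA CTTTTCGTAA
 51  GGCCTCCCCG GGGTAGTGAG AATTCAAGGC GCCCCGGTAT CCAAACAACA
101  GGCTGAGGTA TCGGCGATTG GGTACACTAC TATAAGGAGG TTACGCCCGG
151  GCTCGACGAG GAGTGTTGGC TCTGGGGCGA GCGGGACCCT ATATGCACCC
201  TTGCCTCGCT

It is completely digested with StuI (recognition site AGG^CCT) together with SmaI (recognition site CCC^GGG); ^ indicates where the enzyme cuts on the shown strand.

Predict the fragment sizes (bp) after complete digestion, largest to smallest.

89, 62, 52, 7 bp

The StuI site (AGGCCT) starts at position 50.
StuI cuts after base 3 of each site, so after position 52.
SmaI sites (CCCGGG) start at positions 57, 146.
SmaI cuts after base 3 of each site, so after positions 59, 148.
Combined cut positions: 52, 59, 148.
Linear molecule, 3 cuts → 4 fragments:
  1–52 → 52 bp
  53–59 → 7 bp
  60–148 → 89 bp
  149–210 → 62 bp
Sorted largest to smallest: 89, 62, 52, 7 bp.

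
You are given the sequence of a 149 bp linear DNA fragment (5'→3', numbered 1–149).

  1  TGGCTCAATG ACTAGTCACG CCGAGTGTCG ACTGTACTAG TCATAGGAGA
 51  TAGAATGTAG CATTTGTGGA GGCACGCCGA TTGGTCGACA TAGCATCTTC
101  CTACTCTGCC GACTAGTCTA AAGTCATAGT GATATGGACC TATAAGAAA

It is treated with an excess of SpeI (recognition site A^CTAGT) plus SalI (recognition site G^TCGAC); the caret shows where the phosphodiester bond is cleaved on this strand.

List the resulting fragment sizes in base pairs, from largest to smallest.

48, 37, 28, 16, 11, 9 bp

SpeI sites (ACTAGT) start at positions 11, 36, 112.
SpeI cuts after the first base of each site, so after positions 11, 36, 112.
SalI sites (GTCGAC) start at positions 27, 84.
SalI cuts after the first base of each site, so after positions 27, 84.
Combined cut positions: 11, 27, 36, 84, 112.
Linear molecule, 5 cuts → 6 fragments:
  1–11 → 11 bp
  12–27 → 16 bp
  28–36 → 9 bp
  37–84 → 48 bp
  85–112 → 28 bp
  113–149 → 37 bp
Sorted largest to smallest: 48, 37, 28, 16, 11, 9 bp.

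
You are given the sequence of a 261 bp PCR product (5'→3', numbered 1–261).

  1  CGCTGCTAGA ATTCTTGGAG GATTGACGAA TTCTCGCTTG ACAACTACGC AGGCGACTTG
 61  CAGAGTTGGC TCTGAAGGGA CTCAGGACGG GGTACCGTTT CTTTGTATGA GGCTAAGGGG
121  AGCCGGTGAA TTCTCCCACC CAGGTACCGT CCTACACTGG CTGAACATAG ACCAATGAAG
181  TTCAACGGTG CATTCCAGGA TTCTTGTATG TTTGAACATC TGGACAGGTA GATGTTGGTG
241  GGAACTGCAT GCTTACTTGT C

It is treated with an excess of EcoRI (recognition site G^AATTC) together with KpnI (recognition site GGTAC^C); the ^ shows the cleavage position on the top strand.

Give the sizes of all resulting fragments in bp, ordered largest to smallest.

114, 67, 33, 19, 19, 9 bp

EcoRI sites (GAATTC) start at positions 9, 28, 128.
EcoRI cuts after the first base of each site, so after positions 9, 28, 128.
KpnI sites (GGTACC) start at positions 91, 143.
KpnI cuts after base 5 of each site (before the last base), so after positions 95, 147.
Combined cut positions: 9, 28, 95, 128, 147.
Linear molecule, 5 cuts → 6 fragments:
  1–9 → 9 bp
  10–28 → 19 bp
  29–95 → 67 bp
  96–128 → 33 bp
  129–147 → 19 bp
  148–261 → 114 bp
Sorted largest to smallest: 114, 67, 33, 19, 19, 9 bp.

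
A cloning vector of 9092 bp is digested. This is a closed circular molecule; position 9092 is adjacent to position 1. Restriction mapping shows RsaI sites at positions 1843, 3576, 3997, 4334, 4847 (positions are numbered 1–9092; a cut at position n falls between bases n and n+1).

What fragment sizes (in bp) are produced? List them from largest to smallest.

Circular molecule, 5 cuts → 5 fragments:
  3576 − 1843 = 1733 bp
  3997 − 3576 = 421 bp
  4334 − 3997 = 337 bp
  4847 − 4334 = 513 bp
  wrap: 9092 − 4847 + 1843 = 6088 bp
Sorted largest to smallest: 6088, 1733, 513, 421, 337 bp.

6088, 1733, 513, 421, 337 bp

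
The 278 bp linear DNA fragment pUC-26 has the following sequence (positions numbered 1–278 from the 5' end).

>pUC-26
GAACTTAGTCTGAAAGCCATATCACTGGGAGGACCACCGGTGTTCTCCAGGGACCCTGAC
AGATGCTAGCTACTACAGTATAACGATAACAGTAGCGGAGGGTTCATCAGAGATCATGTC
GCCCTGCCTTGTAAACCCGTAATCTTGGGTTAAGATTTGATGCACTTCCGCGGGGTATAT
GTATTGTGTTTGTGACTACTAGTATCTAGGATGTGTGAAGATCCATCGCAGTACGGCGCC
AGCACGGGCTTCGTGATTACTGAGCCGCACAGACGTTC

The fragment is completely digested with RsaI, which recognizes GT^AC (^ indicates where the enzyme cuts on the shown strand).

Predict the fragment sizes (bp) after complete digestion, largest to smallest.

232, 46 bp

The RsaI site (GTAC) starts at position 231.
RsaI cuts after base 2 of each site, so after position 232.
Linear molecule, 1 cut → 2 fragments:
  1–232 → 232 bp
  233–278 → 46 bp
Sorted largest to smallest: 232, 46 bp.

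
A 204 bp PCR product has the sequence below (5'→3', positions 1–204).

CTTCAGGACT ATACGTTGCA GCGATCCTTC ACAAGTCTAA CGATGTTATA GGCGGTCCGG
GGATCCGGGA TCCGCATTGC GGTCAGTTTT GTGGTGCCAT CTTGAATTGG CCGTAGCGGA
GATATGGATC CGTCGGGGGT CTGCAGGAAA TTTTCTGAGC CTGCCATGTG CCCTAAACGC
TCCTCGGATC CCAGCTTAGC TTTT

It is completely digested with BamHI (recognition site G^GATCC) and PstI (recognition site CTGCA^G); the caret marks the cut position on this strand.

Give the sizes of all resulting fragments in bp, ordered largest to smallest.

61, 58, 41, 19, 18, 7 bp

BamHI sites (GGATCC) start at positions 61, 68, 126, 186.
BamHI cuts after the first base of each site, so after positions 61, 68, 126, 186.
The PstI site (CTGCAG) starts at position 141.
PstI cuts after base 5 of each site (before the last base), so after position 145.
Combined cut positions: 61, 68, 126, 145, 186.
Linear molecule, 5 cuts → 6 fragments:
  1–61 → 61 bp
  62–68 → 7 bp
  69–126 → 58 bp
  127–145 → 19 bp
  146–186 → 41 bp
  187–204 → 18 bp
Sorted largest to smallest: 61, 58, 41, 19, 18, 7 bp.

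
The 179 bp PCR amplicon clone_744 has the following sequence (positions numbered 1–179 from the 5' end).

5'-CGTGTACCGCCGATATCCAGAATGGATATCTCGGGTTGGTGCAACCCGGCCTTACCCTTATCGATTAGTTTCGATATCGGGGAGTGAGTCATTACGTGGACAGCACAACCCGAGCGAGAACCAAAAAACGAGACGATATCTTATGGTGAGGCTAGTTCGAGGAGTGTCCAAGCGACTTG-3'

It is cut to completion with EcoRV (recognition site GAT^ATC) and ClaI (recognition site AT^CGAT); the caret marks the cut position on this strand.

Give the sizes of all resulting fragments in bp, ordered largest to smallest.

EcoRV sites (GATATC) start at positions 12, 25, 73, 135.
EcoRV cuts after base 3 of each site, so after positions 14, 27, 75, 137.
The ClaI site (ATCGAT) starts at position 60.
ClaI cuts after base 2 of each site, so after position 61.
Combined cut positions: 14, 27, 61, 75, 137.
Linear molecule, 5 cuts → 6 fragments:
  1–14 → 14 bp
  15–27 → 13 bp
  28–61 → 34 bp
  62–75 → 14 bp
  76–137 → 62 bp
  138–179 → 42 bp
Sorted largest to smallest: 62, 42, 34, 14, 14, 13 bp.

62, 42, 34, 14, 14, 13 bp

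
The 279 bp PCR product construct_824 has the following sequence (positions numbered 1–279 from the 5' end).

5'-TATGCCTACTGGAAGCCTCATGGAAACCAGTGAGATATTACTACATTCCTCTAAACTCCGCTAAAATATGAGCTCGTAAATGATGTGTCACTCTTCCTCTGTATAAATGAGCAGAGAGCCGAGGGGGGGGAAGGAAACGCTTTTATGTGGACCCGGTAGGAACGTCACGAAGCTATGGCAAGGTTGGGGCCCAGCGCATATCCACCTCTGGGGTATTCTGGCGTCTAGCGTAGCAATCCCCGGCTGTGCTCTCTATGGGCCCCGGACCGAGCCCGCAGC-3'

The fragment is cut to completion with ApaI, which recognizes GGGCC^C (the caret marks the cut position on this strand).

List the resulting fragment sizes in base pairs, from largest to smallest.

ApaI sites (GGGCCC) start at positions 187, 257.
ApaI cuts after base 5 of each site (before the last base), so after positions 191, 261.
Linear molecule, 2 cuts → 3 fragments:
  1–191 → 191 bp
  192–261 → 70 bp
  262–279 → 18 bp
Sorted largest to smallest: 191, 70, 18 bp.

191, 70, 18 bp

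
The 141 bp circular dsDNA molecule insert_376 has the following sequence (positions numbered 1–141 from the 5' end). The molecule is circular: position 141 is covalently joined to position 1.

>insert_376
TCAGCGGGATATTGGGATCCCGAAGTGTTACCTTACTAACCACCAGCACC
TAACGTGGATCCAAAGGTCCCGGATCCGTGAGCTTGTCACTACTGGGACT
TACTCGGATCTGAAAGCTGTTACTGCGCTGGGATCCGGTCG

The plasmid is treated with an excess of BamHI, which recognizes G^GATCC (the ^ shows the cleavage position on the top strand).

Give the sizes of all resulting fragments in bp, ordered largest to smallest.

59, 42, 25, 15 bp

BamHI sites (GGATCC) start at positions 15, 57, 72, 131.
BamHI cuts after the first base of each site, so after positions 15, 57, 72, 131.
Circular molecule, 4 cuts → 4 fragments:
  16–57 → 42 bp
  58–72 → 15 bp
  73–131 → 59 bp
  132–141 then 1–15 → 10 + 15 = 25 bp
Sorted largest to smallest: 59, 42, 25, 15 bp.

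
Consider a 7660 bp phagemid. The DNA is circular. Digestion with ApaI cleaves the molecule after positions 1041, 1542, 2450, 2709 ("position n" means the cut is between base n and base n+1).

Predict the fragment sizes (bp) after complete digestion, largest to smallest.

5992, 908, 501, 259 bp

Circular molecule, 4 cuts → 4 fragments:
  1542 − 1041 = 501 bp
  2450 − 1542 = 908 bp
  2709 − 2450 = 259 bp
  wrap: 7660 − 2709 + 1041 = 5992 bp
Sorted largest to smallest: 5992, 908, 501, 259 bp.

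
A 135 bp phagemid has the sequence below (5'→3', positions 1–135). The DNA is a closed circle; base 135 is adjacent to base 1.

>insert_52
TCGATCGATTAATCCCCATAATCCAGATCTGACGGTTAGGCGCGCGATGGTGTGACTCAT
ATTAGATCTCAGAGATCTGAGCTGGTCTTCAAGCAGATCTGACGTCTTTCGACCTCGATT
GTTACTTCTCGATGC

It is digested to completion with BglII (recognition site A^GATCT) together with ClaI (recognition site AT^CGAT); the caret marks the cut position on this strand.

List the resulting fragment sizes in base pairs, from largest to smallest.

BglII sites (AGATCT) start at positions 25, 64, 73, 95.
BglII cuts after the first base of each site, so after positions 25, 64, 73, 95.
The ClaI site (ATCGAT) starts at position 4.
ClaI cuts after base 2 of each site, so after position 5.
Combined cut positions: 5, 25, 64, 73, 95.
Circular molecule, 5 cuts → 5 fragments:
  6–25 → 20 bp
  26–64 → 39 bp
  65–73 → 9 bp
  74–95 → 22 bp
  96–135 then 1–5 → 40 + 5 = 45 bp
Sorted largest to smallest: 45, 39, 22, 20, 9 bp.

45, 39, 22, 20, 9 bp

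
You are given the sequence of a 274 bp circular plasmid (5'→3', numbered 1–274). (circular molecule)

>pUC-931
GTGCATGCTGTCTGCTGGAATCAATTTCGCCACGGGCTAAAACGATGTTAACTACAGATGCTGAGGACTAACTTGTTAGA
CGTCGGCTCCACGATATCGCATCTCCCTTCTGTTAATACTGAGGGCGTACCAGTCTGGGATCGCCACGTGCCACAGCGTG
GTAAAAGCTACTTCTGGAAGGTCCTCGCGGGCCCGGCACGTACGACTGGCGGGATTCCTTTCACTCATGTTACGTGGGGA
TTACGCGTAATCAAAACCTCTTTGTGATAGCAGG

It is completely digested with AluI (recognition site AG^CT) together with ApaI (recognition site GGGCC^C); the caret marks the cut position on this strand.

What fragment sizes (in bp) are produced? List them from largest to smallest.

248, 26 bp

The AluI site (AGCT) starts at position 166.
AluI cuts after base 2 of each site, so after position 167.
The ApaI site (GGGCCC) starts at position 189.
ApaI cuts after base 5 of each site (before the last base), so after position 193.
Combined cut positions: 167, 193.
Circular molecule, 2 cuts → 2 fragments:
  168–193 → 26 bp
  194–274 then 1–167 → 81 + 167 = 248 bp
Sorted largest to smallest: 248, 26 bp.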